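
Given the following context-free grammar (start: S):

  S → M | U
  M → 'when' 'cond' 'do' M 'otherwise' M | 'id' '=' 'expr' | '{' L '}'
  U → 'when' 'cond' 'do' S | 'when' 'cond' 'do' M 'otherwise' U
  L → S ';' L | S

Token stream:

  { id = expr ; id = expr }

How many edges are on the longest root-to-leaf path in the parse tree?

[S [M { [L [S [M id = expr]] ; [L [S [M id = expr]]]] }]]

6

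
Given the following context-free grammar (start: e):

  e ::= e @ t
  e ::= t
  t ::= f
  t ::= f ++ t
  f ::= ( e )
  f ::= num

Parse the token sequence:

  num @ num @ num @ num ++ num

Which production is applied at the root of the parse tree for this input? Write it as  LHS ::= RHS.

[e [e [e [e [t [f num]]] @ [t [f num]]] @ [t [f num]]] @ [t [f num] ++ [t [f num]]]]

e ::= e @ t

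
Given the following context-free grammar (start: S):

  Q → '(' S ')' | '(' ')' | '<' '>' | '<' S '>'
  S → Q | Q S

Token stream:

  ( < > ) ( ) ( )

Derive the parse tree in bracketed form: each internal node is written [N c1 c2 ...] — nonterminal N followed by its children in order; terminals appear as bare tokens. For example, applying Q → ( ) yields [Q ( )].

[S [Q ( [S [Q < >]] )] [S [Q ( )] [S [Q ( )]]]]

S
Q S
( S ) S
( Q ) S
( < > ) S
( < > ) Q S
( < > ) ( ) S
( < > ) ( ) Q
( < > ) ( ) ( )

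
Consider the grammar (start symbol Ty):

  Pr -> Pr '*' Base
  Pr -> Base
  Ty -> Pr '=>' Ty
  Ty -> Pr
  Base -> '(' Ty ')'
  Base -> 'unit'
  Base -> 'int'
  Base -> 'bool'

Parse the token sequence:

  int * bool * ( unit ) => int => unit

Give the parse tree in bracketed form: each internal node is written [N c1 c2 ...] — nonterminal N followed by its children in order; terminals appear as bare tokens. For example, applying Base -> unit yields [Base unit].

[Ty [Pr [Pr [Pr [Base int]] * [Base bool]] * [Base ( [Ty [Pr [Base unit]]] )]] => [Ty [Pr [Base int]] => [Ty [Pr [Base unit]]]]]

Ty
Pr => Ty
Pr * Base => Ty
Pr * Base * Base => Ty
Base * Base * Base => Ty
int * Base * Base => Ty
int * bool * Base => Ty
int * bool * ( Ty ) => Ty
int * bool * ( Pr ) => Ty
int * bool * ( Base ) => Ty
int * bool * ( unit ) => Ty
int * bool * ( unit ) => Pr => Ty
int * bool * ( unit ) => Base => Ty
int * bool * ( unit ) => int => Ty
int * bool * ( unit ) => int => Pr
int * bool * ( unit ) => int => Base
int * bool * ( unit ) => int => unit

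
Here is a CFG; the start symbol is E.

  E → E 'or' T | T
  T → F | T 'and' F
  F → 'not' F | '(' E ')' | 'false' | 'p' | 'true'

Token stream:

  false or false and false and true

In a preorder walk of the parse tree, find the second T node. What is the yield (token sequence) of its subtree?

false and false and true

[E [E [T [F false]]] or [T [T [T [F false]] and [F false]] and [F true]]]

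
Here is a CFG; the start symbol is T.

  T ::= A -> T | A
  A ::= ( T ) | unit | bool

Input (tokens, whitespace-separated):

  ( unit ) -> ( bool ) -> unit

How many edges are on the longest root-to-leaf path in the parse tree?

5

[T [A ( [T [A unit]] )] -> [T [A ( [T [A bool]] )] -> [T [A unit]]]]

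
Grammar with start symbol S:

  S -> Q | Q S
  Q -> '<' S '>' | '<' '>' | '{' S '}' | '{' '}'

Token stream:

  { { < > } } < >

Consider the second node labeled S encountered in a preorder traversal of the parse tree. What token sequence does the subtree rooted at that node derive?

{ < > }

[S [Q { [S [Q { [S [Q < >]] }]] }] [S [Q < >]]]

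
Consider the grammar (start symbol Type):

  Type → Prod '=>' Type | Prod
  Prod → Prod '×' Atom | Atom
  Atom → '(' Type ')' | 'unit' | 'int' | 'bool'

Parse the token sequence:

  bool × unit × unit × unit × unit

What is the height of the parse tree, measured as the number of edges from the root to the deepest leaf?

7

[Type [Prod [Prod [Prod [Prod [Prod [Atom bool]] × [Atom unit]] × [Atom unit]] × [Atom unit]] × [Atom unit]]]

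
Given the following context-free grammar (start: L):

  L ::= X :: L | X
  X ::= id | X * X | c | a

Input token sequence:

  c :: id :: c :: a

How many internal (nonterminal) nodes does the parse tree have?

[L [X c] :: [L [X id] :: [L [X c] :: [L [X a]]]]]

8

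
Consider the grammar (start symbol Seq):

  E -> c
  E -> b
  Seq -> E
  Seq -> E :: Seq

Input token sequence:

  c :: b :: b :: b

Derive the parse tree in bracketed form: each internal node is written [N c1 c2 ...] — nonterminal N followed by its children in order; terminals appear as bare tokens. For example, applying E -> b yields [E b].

[Seq [E c] :: [Seq [E b] :: [Seq [E b] :: [Seq [E b]]]]]

Seq
E :: Seq
c :: Seq
c :: E :: Seq
c :: b :: Seq
c :: b :: E :: Seq
c :: b :: b :: Seq
c :: b :: b :: E
c :: b :: b :: b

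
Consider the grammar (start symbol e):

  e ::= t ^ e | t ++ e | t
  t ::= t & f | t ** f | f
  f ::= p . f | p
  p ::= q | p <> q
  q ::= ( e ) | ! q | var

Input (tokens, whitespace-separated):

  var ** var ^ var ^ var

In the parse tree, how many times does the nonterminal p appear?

[e [t [t [f [p [q var]]]] ** [f [p [q var]]]] ^ [e [t [f [p [q var]]]] ^ [e [t [f [p [q var]]]]]]]

4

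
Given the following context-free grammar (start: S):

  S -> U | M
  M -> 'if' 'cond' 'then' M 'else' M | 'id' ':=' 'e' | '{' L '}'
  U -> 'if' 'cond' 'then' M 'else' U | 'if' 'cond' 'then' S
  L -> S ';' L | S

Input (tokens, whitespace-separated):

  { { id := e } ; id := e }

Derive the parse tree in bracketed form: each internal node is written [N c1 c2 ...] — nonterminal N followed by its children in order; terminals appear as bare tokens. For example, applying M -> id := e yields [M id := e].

S
M
{ L }
{ S ; L }
{ M ; L }
{ { L } ; L }
{ { S } ; L }
{ { M } ; L }
{ { id := e } ; L }
{ { id := e } ; S }
{ { id := e } ; M }
{ { id := e } ; id := e }

[S [M { [L [S [M { [L [S [M id := e]]] }]] ; [L [S [M id := e]]]] }]]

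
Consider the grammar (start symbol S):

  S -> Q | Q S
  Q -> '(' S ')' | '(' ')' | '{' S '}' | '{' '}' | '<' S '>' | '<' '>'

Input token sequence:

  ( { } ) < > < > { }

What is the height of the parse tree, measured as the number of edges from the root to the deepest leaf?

5

[S [Q ( [S [Q { }]] )] [S [Q < >] [S [Q < >] [S [Q { }]]]]]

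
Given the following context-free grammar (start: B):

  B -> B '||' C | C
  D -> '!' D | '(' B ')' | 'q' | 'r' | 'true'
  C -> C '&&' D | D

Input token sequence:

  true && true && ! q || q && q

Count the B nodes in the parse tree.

[B [B [C [C [C [D true]] && [D true]] && [D ! [D q]]]] || [C [C [D q]] && [D q]]]

2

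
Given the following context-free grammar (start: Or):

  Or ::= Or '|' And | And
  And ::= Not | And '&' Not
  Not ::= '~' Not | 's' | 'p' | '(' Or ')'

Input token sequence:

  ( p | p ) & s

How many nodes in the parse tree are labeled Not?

4

[Or [And [And [Not ( [Or [Or [And [Not p]]] | [And [Not p]]] )]] & [Not s]]]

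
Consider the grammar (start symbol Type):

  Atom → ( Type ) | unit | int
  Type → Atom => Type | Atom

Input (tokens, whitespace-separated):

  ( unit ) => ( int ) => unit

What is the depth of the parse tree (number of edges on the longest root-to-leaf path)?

[Type [Atom ( [Type [Atom unit]] )] => [Type [Atom ( [Type [Atom int]] )] => [Type [Atom unit]]]]

5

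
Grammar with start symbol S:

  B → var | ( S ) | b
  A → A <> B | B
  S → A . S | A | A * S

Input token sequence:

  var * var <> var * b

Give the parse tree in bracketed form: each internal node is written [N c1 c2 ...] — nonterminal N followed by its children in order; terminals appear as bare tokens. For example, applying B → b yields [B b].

S
A * S
B * S
var * S
var * A * S
var * A <> B * S
var * B <> B * S
var * var <> B * S
var * var <> var * S
var * var <> var * A
var * var <> var * B
var * var <> var * b

[S [A [B var]] * [S [A [A [B var]] <> [B var]] * [S [A [B b]]]]]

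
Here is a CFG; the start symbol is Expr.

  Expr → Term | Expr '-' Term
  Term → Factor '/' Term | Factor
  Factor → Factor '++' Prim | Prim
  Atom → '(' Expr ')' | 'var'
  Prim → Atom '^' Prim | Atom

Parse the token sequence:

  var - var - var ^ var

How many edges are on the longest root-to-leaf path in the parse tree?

[Expr [Expr [Expr [Term [Factor [Prim [Atom var]]]]] - [Term [Factor [Prim [Atom var]]]]] - [Term [Factor [Prim [Atom var] ^ [Prim [Atom var]]]]]]

7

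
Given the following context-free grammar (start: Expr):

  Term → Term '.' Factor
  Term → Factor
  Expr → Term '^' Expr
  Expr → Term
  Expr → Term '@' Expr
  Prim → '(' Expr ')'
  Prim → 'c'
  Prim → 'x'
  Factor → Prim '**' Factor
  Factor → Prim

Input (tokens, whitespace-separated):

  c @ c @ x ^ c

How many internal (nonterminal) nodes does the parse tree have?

16

[Expr [Term [Factor [Prim c]]] @ [Expr [Term [Factor [Prim c]]] @ [Expr [Term [Factor [Prim x]]] ^ [Expr [Term [Factor [Prim c]]]]]]]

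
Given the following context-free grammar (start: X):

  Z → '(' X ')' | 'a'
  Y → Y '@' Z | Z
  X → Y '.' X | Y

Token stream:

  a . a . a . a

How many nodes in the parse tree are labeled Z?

4

[X [Y [Z a]] . [X [Y [Z a]] . [X [Y [Z a]] . [X [Y [Z a]]]]]]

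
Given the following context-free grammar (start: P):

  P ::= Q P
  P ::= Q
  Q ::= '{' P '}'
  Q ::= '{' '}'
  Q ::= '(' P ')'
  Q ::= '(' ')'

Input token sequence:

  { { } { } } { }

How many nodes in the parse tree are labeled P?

[P [Q { [P [Q { }] [P [Q { }]]] }] [P [Q { }]]]

4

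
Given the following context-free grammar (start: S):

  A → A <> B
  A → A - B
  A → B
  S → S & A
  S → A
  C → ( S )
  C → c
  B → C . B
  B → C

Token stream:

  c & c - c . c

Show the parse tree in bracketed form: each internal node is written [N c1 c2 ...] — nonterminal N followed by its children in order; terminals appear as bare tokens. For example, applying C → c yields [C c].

[S [S [A [B [C c]]]] & [A [A [B [C c]]] - [B [C c] . [B [C c]]]]]

S
S & A
A & A
B & A
C & A
c & A
c & A - B
c & B - B
c & C - B
c & c - B
c & c - C . B
c & c - c . B
c & c - c . C
c & c - c . c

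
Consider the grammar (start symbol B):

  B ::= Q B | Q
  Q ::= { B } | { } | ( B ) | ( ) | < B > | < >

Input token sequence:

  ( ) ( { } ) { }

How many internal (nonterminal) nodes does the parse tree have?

[B [Q ( )] [B [Q ( [B [Q { }]] )] [B [Q { }]]]]

8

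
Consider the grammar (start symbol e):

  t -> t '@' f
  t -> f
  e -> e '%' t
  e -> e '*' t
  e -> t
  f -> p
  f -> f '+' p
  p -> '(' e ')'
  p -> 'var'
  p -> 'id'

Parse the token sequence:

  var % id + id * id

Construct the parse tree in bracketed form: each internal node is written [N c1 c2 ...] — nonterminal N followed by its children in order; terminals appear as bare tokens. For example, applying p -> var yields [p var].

[e [e [e [t [f [p var]]]] % [t [f [f [p id]] + [p id]]]] * [t [f [p id]]]]

e
e * t
e % t * t
t % t * t
f % t * t
p % t * t
var % t * t
var % f * t
var % f + p * t
var % p + p * t
var % id + p * t
var % id + id * t
var % id + id * f
var % id + id * p
var % id + id * id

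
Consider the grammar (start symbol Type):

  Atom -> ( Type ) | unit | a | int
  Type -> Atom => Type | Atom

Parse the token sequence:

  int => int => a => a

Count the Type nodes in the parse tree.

4

[Type [Atom int] => [Type [Atom int] => [Type [Atom a] => [Type [Atom a]]]]]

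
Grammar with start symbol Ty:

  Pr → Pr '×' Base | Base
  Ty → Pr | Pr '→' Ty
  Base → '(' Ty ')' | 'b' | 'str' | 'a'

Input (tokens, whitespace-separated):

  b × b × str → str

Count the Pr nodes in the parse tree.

[Ty [Pr [Pr [Pr [Base b]] × [Base b]] × [Base str]] → [Ty [Pr [Base str]]]]

4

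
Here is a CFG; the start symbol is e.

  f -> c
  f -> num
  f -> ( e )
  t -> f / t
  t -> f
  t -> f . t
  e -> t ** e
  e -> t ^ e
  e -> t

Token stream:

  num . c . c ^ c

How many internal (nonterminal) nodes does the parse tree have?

10

[e [t [f num] . [t [f c] . [t [f c]]]] ^ [e [t [f c]]]]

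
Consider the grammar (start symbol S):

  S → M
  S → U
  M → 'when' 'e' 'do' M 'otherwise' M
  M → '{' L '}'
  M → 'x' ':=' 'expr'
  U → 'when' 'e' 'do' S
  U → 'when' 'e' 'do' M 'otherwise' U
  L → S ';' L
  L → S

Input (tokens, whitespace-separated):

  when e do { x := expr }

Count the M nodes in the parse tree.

2

[S [U when e do [S [M { [L [S [M x := expr]]] }]]]]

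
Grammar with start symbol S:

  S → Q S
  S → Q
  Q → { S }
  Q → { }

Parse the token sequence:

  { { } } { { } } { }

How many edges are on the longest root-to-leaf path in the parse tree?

[S [Q { [S [Q { }]] }] [S [Q { [S [Q { }]] }] [S [Q { }]]]]

5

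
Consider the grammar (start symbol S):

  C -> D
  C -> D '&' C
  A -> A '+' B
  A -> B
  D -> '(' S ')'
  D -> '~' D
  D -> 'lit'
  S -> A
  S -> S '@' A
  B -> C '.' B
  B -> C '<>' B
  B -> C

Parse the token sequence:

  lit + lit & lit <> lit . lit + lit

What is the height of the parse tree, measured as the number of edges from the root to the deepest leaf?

8

[S [A [A [A [B [C [D lit]]]] + [B [C [D lit] & [C [D lit]]] <> [B [C [D lit]] . [B [C [D lit]]]]]] + [B [C [D lit]]]]]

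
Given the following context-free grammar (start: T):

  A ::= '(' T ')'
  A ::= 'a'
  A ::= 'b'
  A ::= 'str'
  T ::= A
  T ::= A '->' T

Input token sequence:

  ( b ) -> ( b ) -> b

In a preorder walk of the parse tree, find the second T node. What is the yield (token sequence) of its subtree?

[T [A ( [T [A b]] )] -> [T [A ( [T [A b]] )] -> [T [A b]]]]

b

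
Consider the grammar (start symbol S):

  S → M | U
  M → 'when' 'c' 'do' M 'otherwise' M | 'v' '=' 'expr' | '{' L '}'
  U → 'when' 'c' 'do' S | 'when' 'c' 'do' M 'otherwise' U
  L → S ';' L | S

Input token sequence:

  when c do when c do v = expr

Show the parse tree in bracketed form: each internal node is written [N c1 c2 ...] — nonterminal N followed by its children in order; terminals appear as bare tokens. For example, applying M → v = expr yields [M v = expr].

[S [U when c do [S [U when c do [S [M v = expr]]]]]]

S
U
when c do S
when c do U
when c do when c do S
when c do when c do M
when c do when c do v = expr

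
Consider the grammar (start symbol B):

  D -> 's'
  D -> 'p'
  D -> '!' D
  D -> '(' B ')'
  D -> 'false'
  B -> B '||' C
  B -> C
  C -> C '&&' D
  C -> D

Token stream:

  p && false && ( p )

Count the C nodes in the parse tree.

[B [C [C [C [D p]] && [D false]] && [D ( [B [C [D p]]] )]]]

4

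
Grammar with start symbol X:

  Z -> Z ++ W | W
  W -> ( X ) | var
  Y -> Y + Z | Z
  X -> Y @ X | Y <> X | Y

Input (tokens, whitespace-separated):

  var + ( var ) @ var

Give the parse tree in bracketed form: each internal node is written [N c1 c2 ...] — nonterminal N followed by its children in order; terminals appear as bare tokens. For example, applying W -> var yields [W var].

X
Y @ X
Y + Z @ X
Z + Z @ X
W + Z @ X
var + Z @ X
var + W @ X
var + ( X ) @ X
var + ( Y ) @ X
var + ( Z ) @ X
var + ( W ) @ X
var + ( var ) @ X
var + ( var ) @ Y
var + ( var ) @ Z
var + ( var ) @ W
var + ( var ) @ var

[X [Y [Y [Z [W var]]] + [Z [W ( [X [Y [Z [W var]]]] )]]] @ [X [Y [Z [W var]]]]]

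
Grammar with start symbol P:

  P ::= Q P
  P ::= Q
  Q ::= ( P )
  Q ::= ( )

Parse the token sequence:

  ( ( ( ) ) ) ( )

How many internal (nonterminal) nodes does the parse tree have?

[P [Q ( [P [Q ( [P [Q ( )]] )]] )] [P [Q ( )]]]

8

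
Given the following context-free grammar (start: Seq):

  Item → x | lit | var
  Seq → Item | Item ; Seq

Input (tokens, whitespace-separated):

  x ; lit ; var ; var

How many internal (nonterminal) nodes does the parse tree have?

[Seq [Item x] ; [Seq [Item lit] ; [Seq [Item var] ; [Seq [Item var]]]]]

8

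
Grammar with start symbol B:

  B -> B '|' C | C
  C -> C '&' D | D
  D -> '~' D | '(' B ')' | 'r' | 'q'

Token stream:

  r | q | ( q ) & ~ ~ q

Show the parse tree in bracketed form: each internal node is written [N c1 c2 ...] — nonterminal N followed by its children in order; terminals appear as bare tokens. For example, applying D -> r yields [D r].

B
B | C
B | C | C
C | C | C
D | C | C
r | C | C
r | D | C
r | q | C
r | q | C & D
r | q | D & D
r | q | ( B ) & D
r | q | ( C ) & D
r | q | ( D ) & D
r | q | ( q ) & D
r | q | ( q ) & ~ D
r | q | ( q ) & ~ ~ D
r | q | ( q ) & ~ ~ q

[B [B [B [C [D r]]] | [C [D q]]] | [C [C [D ( [B [C [D q]]] )]] & [D ~ [D ~ [D q]]]]]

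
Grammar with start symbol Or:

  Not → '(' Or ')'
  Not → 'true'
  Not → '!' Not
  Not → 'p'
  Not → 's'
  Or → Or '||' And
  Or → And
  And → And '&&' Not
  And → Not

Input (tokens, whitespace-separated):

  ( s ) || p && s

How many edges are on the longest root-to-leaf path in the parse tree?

7

[Or [Or [And [Not ( [Or [And [Not s]]] )]]] || [And [And [Not p]] && [Not s]]]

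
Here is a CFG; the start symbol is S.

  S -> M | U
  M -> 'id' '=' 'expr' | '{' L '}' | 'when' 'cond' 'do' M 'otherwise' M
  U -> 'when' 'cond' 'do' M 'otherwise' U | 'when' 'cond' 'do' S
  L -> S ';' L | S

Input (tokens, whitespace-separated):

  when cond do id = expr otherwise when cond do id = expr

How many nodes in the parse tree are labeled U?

[S [U when cond do [M id = expr] otherwise [U when cond do [S [M id = expr]]]]]

2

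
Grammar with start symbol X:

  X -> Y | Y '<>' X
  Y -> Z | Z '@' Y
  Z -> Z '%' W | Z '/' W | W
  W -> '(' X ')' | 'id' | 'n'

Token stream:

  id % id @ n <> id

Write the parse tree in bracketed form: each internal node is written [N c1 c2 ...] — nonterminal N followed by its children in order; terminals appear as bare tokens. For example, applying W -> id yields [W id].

[X [Y [Z [Z [W id]] % [W id]] @ [Y [Z [W n]]]] <> [X [Y [Z [W id]]]]]

X
Y <> X
Z @ Y <> X
Z % W @ Y <> X
W % W @ Y <> X
id % W @ Y <> X
id % id @ Y <> X
id % id @ Z <> X
id % id @ W <> X
id % id @ n <> X
id % id @ n <> Y
id % id @ n <> Z
id % id @ n <> W
id % id @ n <> id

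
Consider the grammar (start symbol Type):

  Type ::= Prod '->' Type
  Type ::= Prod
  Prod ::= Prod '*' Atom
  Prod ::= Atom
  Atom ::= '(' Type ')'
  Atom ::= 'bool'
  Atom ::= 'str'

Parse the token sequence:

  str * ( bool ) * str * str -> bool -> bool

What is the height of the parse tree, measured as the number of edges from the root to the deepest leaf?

8

[Type [Prod [Prod [Prod [Prod [Atom str]] * [Atom ( [Type [Prod [Atom bool]]] )]] * [Atom str]] * [Atom str]] -> [Type [Prod [Atom bool]] -> [Type [Prod [Atom bool]]]]]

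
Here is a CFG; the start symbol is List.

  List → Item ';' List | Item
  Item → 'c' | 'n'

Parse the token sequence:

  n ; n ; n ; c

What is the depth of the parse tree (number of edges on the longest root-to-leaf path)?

[List [Item n] ; [List [Item n] ; [List [Item n] ; [List [Item c]]]]]

5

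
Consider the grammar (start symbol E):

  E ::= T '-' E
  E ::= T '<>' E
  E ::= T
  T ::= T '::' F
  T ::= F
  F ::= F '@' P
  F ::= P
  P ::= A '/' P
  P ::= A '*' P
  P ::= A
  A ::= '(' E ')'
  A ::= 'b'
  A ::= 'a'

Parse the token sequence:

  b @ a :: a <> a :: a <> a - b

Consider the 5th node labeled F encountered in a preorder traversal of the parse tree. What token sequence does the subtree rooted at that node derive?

a

[E [T [T [F [F [P [A b]]] @ [P [A a]]]] :: [F [P [A a]]]] <> [E [T [T [F [P [A a]]]] :: [F [P [A a]]]] <> [E [T [F [P [A a]]]] - [E [T [F [P [A b]]]]]]]]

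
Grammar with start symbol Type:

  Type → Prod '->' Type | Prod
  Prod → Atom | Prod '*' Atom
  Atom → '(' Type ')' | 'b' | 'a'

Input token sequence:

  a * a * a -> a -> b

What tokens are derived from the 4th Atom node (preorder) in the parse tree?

[Type [Prod [Prod [Prod [Atom a]] * [Atom a]] * [Atom a]] -> [Type [Prod [Atom a]] -> [Type [Prod [Atom b]]]]]

a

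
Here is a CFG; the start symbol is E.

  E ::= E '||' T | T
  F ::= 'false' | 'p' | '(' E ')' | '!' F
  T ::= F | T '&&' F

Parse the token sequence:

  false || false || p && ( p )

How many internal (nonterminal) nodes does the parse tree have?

14

[E [E [E [T [F false]]] || [T [F false]]] || [T [T [F p]] && [F ( [E [T [F p]]] )]]]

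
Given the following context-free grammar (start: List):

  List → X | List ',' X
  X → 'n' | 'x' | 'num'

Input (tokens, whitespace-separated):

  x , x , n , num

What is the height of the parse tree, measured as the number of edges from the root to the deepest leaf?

5

[List [List [List [List [X x]] , [X x]] , [X n]] , [X num]]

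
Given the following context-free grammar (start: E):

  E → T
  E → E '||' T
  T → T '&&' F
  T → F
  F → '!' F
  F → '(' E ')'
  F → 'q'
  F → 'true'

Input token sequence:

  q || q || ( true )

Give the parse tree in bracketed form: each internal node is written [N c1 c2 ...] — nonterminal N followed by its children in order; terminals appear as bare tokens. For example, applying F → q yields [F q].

E
E || T
E || T || T
T || T || T
F || T || T
q || T || T
q || F || T
q || q || T
q || q || F
q || q || ( E )
q || q || ( T )
q || q || ( F )
q || q || ( true )

[E [E [E [T [F q]]] || [T [F q]]] || [T [F ( [E [T [F true]]] )]]]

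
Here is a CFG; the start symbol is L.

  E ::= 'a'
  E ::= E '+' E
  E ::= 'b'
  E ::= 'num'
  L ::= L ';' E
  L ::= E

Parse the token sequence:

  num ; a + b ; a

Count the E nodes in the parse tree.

5

[L [L [L [E num]] ; [E [E a] + [E b]]] ; [E a]]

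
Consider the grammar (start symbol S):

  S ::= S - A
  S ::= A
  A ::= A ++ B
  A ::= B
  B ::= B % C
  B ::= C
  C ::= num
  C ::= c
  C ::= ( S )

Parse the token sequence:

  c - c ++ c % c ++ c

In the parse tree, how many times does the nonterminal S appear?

2

[S [S [A [B [C c]]]] - [A [A [A [B [C c]]] ++ [B [B [C c]] % [C c]]] ++ [B [C c]]]]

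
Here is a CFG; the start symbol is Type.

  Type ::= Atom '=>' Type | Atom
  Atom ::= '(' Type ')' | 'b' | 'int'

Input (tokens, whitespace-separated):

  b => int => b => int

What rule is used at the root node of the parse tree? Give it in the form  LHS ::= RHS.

Type ::= Atom '=>' Type

[Type [Atom b] => [Type [Atom int] => [Type [Atom b] => [Type [Atom int]]]]]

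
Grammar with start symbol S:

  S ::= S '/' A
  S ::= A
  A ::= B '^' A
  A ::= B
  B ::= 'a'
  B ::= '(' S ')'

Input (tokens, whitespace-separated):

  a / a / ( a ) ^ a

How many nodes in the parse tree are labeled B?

[S [S [S [A [B a]]] / [A [B a]]] / [A [B ( [S [A [B a]]] )] ^ [A [B a]]]]

5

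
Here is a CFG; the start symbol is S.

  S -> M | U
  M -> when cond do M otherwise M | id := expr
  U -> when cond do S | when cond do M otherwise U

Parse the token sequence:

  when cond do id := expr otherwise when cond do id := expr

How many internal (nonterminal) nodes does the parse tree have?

[S [U when cond do [M id := expr] otherwise [U when cond do [S [M id := expr]]]]]

6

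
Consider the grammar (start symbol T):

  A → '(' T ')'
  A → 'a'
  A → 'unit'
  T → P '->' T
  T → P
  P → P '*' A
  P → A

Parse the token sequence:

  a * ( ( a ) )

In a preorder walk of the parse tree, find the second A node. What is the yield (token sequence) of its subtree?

( ( a ) )

[T [P [P [A a]] * [A ( [T [P [A ( [T [P [A a]]] )]]] )]]]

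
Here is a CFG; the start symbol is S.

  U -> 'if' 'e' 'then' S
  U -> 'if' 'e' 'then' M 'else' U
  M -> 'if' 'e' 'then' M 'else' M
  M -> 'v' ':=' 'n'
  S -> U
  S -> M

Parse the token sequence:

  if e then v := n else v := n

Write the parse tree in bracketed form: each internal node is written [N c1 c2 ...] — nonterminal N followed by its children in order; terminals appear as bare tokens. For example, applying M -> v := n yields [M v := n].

S
M
if e then M else M
if e then v := n else M
if e then v := n else v := n

[S [M if e then [M v := n] else [M v := n]]]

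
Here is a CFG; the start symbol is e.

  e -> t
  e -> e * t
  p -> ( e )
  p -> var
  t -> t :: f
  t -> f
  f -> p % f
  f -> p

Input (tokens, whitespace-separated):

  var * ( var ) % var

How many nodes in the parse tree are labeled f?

[e [e [t [f [p var]]]] * [t [f [p ( [e [t [f [p var]]]] )] % [f [p var]]]]]

4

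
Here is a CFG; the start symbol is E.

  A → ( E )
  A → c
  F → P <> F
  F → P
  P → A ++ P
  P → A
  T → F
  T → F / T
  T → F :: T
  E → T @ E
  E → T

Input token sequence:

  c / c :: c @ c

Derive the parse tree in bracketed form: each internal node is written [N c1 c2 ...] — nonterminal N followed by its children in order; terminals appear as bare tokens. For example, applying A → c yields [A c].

E
T @ E
F / T @ E
P / T @ E
A / T @ E
c / T @ E
c / F :: T @ E
c / P :: T @ E
c / A :: T @ E
c / c :: T @ E
c / c :: F @ E
c / c :: P @ E
c / c :: A @ E
c / c :: c @ E
c / c :: c @ T
c / c :: c @ F
c / c :: c @ P
c / c :: c @ A
c / c :: c @ c

[E [T [F [P [A c]]] / [T [F [P [A c]]] :: [T [F [P [A c]]]]]] @ [E [T [F [P [A c]]]]]]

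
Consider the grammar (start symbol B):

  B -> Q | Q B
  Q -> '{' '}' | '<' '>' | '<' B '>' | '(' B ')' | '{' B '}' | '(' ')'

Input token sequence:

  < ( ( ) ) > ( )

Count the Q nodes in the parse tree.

4

[B [Q < [B [Q ( [B [Q ( )]] )]] >] [B [Q ( )]]]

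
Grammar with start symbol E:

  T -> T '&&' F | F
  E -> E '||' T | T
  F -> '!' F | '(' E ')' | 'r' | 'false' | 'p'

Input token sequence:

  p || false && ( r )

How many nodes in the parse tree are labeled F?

[E [E [T [F p]]] || [T [T [F false]] && [F ( [E [T [F r]]] )]]]

4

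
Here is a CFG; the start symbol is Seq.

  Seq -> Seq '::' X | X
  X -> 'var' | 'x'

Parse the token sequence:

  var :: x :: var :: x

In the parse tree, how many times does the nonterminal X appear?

[Seq [Seq [Seq [Seq [X var]] :: [X x]] :: [X var]] :: [X x]]

4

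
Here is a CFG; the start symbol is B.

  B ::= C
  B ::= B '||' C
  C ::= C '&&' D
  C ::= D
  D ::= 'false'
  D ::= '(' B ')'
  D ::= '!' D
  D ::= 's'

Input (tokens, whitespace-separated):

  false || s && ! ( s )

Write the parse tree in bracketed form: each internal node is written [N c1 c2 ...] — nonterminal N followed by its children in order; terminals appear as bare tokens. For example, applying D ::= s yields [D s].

B
B || C
C || C
D || C
false || C
false || C && D
false || D && D
false || s && D
false || s && ! D
false || s && ! ( B )
false || s && ! ( C )
false || s && ! ( D )
false || s && ! ( s )

[B [B [C [D false]]] || [C [C [D s]] && [D ! [D ( [B [C [D s]]] )]]]]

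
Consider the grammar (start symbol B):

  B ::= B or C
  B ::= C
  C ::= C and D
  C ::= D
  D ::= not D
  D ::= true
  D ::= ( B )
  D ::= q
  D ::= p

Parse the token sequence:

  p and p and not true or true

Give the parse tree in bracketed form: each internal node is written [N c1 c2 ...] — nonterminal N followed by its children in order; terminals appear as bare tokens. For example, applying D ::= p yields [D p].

[B [B [C [C [C [D p]] and [D p]] and [D not [D true]]]] or [C [D true]]]

B
B or C
C or C
C and D or C
C and D and D or C
D and D and D or C
p and D and D or C
p and p and D or C
p and p and not D or C
p and p and not true or C
p and p and not true or D
p and p and not true or true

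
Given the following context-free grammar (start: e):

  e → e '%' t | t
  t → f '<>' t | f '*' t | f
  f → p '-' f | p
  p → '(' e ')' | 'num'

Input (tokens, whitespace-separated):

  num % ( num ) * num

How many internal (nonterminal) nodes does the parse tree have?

[e [e [t [f [p num]]]] % [t [f [p ( [e [t [f [p num]]]] )]] * [t [f [p num]]]]]

15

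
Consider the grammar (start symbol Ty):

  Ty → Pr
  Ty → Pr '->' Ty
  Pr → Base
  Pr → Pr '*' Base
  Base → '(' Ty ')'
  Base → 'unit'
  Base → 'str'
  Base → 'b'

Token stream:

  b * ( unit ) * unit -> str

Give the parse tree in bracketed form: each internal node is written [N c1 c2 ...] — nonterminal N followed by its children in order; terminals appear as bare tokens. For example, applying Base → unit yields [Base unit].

[Ty [Pr [Pr [Pr [Base b]] * [Base ( [Ty [Pr [Base unit]]] )]] * [Base unit]] -> [Ty [Pr [Base str]]]]

Ty
Pr -> Ty
Pr * Base -> Ty
Pr * Base * Base -> Ty
Base * Base * Base -> Ty
b * Base * Base -> Ty
b * ( Ty ) * Base -> Ty
b * ( Pr ) * Base -> Ty
b * ( Base ) * Base -> Ty
b * ( unit ) * Base -> Ty
b * ( unit ) * unit -> Ty
b * ( unit ) * unit -> Pr
b * ( unit ) * unit -> Base
b * ( unit ) * unit -> str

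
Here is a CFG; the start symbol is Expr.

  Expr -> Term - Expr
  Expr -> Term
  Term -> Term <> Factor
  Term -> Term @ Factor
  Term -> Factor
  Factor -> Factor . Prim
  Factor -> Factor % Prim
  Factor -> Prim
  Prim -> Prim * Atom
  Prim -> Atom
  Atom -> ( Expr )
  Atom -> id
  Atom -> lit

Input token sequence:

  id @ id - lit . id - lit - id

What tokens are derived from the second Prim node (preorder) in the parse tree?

id

[Expr [Term [Term [Factor [Prim [Atom id]]]] @ [Factor [Prim [Atom id]]]] - [Expr [Term [Factor [Factor [Prim [Atom lit]]] . [Prim [Atom id]]]] - [Expr [Term [Factor [Prim [Atom lit]]]] - [Expr [Term [Factor [Prim [Atom id]]]]]]]]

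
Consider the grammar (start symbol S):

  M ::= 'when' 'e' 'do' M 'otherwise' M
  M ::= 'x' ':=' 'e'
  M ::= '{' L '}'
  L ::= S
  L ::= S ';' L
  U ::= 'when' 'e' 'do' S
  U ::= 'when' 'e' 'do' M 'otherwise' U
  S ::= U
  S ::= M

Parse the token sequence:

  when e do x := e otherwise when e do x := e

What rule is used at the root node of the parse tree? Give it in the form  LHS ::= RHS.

[S [U when e do [M x := e] otherwise [U when e do [S [M x := e]]]]]

S ::= U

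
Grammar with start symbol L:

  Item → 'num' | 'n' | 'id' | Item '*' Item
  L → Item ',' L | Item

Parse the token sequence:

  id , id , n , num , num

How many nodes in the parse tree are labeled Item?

[L [Item id] , [L [Item id] , [L [Item n] , [L [Item num] , [L [Item num]]]]]]

5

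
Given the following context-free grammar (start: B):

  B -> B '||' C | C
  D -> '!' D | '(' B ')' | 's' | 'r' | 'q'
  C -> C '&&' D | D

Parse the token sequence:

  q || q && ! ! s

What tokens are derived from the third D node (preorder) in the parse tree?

[B [B [C [D q]]] || [C [C [D q]] && [D ! [D ! [D s]]]]]

! ! s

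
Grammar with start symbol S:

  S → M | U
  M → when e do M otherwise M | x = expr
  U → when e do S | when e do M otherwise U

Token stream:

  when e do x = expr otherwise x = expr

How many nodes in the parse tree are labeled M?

3

[S [M when e do [M x = expr] otherwise [M x = expr]]]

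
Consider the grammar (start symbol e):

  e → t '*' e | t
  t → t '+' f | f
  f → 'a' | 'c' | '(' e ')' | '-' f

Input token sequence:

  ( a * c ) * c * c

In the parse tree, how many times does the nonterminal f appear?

5

[e [t [f ( [e [t [f a]] * [e [t [f c]]]] )]] * [e [t [f c]] * [e [t [f c]]]]]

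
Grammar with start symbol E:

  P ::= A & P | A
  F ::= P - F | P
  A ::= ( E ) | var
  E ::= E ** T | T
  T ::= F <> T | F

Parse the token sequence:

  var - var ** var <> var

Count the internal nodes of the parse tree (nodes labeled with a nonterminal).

[E [E [T [F [P [A var]] - [F [P [A var]]]]]] ** [T [F [P [A var]]] <> [T [F [P [A var]]]]]]

17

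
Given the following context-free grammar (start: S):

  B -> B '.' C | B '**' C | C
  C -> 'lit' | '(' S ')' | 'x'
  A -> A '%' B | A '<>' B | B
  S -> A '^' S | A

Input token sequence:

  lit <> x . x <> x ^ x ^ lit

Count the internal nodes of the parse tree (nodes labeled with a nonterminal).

[S [A [A [A [B [C lit]]] <> [B [B [C x]] . [C x]]] <> [B [C x]]] ^ [S [A [B [C x]]] ^ [S [A [B [C lit]]]]]]

20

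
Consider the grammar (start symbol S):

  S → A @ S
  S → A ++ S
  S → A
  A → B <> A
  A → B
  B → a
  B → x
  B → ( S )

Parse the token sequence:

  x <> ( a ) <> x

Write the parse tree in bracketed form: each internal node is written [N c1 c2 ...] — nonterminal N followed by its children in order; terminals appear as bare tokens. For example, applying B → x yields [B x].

S
A
B <> A
x <> A
x <> B <> A
x <> ( S ) <> A
x <> ( A ) <> A
x <> ( B ) <> A
x <> ( a ) <> A
x <> ( a ) <> B
x <> ( a ) <> x

[S [A [B x] <> [A [B ( [S [A [B a]]] )] <> [A [B x]]]]]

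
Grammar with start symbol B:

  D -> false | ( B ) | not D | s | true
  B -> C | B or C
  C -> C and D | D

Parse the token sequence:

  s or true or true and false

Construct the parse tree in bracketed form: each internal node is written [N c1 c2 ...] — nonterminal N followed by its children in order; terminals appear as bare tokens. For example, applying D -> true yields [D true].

[B [B [B [C [D s]]] or [C [D true]]] or [C [C [D true]] and [D false]]]

B
B or C
B or C or C
C or C or C
D or C or C
s or C or C
s or D or C
s or true or C
s or true or C and D
s or true or D and D
s or true or true and D
s or true or true and false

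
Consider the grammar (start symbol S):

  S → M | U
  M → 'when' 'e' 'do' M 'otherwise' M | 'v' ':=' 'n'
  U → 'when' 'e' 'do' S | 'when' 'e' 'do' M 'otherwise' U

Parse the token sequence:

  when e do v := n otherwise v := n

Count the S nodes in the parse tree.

[S [M when e do [M v := n] otherwise [M v := n]]]

1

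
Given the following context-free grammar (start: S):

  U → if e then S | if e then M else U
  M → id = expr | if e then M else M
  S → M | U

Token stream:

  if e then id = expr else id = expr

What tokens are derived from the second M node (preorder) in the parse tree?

id = expr

[S [M if e then [M id = expr] else [M id = expr]]]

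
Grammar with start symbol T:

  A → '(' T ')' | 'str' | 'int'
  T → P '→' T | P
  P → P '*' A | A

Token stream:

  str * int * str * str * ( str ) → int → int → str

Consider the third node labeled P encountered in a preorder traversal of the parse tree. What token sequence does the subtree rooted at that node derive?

[T [P [P [P [P [P [A str]] * [A int]] * [A str]] * [A str]] * [A ( [T [P [A str]]] )]] → [T [P [A int]] → [T [P [A int]] → [T [P [A str]]]]]]

str * int * str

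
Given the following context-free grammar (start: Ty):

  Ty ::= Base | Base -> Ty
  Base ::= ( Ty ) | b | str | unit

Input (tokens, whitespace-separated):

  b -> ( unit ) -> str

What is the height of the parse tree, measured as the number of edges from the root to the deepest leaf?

[Ty [Base b] -> [Ty [Base ( [Ty [Base unit]] )] -> [Ty [Base str]]]]

5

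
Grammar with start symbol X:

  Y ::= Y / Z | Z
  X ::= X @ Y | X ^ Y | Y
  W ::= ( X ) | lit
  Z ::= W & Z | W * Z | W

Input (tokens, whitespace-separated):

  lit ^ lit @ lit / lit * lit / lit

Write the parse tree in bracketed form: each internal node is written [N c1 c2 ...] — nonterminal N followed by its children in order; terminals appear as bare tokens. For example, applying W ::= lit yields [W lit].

[X [X [X [Y [Z [W lit]]]] ^ [Y [Z [W lit]]]] @ [Y [Y [Y [Z [W lit]]] / [Z [W lit] * [Z [W lit]]]] / [Z [W lit]]]]

X
X @ Y
X ^ Y @ Y
Y ^ Y @ Y
Z ^ Y @ Y
W ^ Y @ Y
lit ^ Y @ Y
lit ^ Z @ Y
lit ^ W @ Y
lit ^ lit @ Y
lit ^ lit @ Y / Z
lit ^ lit @ Y / Z / Z
lit ^ lit @ Z / Z / Z
lit ^ lit @ W / Z / Z
lit ^ lit @ lit / Z / Z
lit ^ lit @ lit / W * Z / Z
lit ^ lit @ lit / lit * Z / Z
lit ^ lit @ lit / lit * W / Z
lit ^ lit @ lit / lit * lit / Z
lit ^ lit @ lit / lit * lit / W
lit ^ lit @ lit / lit * lit / lit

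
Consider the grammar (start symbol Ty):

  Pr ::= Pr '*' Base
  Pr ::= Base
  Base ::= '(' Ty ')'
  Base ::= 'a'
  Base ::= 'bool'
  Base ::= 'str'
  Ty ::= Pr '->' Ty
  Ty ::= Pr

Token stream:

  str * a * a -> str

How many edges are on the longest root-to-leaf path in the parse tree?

[Ty [Pr [Pr [Pr [Base str]] * [Base a]] * [Base a]] -> [Ty [Pr [Base str]]]]

5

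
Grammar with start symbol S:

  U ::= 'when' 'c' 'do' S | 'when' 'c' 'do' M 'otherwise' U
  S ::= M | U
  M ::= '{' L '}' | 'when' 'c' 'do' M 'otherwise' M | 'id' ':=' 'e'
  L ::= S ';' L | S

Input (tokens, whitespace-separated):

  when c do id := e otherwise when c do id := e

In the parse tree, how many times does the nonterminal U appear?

2

[S [U when c do [M id := e] otherwise [U when c do [S [M id := e]]]]]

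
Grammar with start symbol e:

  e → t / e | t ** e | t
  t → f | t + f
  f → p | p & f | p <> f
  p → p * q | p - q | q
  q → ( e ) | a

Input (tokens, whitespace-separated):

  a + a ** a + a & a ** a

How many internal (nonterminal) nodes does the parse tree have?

26

[e [t [t [f [p [q a]]]] + [f [p [q a]]]] ** [e [t [t [f [p [q a]]]] + [f [p [q a]] & [f [p [q a]]]]] ** [e [t [f [p [q a]]]]]]]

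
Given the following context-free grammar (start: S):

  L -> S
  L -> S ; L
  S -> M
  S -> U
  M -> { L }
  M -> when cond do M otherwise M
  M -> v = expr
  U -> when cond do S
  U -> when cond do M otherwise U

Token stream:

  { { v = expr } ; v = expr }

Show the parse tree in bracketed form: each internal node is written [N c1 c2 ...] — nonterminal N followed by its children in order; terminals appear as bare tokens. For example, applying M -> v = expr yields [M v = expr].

[S [M { [L [S [M { [L [S [M v = expr]]] }]] ; [L [S [M v = expr]]]] }]]

S
M
{ L }
{ S ; L }
{ M ; L }
{ { L } ; L }
{ { S } ; L }
{ { M } ; L }
{ { v = expr } ; L }
{ { v = expr } ; S }
{ { v = expr } ; M }
{ { v = expr } ; v = expr }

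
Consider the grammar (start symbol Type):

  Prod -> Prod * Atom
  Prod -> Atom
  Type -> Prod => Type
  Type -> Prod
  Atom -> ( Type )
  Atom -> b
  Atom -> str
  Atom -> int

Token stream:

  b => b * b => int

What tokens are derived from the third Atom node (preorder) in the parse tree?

b

[Type [Prod [Atom b]] => [Type [Prod [Prod [Atom b]] * [Atom b]] => [Type [Prod [Atom int]]]]]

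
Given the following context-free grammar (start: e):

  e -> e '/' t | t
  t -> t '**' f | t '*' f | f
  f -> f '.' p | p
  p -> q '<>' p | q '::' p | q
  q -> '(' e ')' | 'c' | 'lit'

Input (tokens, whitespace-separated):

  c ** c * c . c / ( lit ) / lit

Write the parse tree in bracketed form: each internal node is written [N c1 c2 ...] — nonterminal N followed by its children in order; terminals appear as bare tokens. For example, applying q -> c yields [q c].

[e [e [e [t [t [t [f [p [q c]]]] ** [f [p [q c]]]] * [f [f [p [q c]]] . [p [q c]]]]] / [t [f [p [q ( [e [t [f [p [q lit]]]]] )]]]]] / [t [f [p [q lit]]]]]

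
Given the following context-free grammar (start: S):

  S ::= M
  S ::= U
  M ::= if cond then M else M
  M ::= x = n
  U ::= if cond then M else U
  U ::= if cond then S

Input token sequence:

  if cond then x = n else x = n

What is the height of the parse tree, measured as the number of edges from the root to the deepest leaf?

[S [M if cond then [M x = n] else [M x = n]]]

3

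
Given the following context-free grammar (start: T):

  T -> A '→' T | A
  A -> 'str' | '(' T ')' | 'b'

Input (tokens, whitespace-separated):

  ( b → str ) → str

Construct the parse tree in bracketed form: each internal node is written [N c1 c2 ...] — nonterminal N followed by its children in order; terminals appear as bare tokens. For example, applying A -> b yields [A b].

[T [A ( [T [A b] → [T [A str]]] )] → [T [A str]]]

T
A → T
( T ) → T
( A → T ) → T
( b → T ) → T
( b → A ) → T
( b → str ) → T
( b → str ) → A
( b → str ) → str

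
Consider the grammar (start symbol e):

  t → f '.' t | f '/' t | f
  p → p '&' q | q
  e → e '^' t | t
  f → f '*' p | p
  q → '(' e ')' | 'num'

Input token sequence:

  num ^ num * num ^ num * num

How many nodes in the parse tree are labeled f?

5

[e [e [e [t [f [p [q num]]]]] ^ [t [f [f [p [q num]]] * [p [q num]]]]] ^ [t [f [f [p [q num]]] * [p [q num]]]]]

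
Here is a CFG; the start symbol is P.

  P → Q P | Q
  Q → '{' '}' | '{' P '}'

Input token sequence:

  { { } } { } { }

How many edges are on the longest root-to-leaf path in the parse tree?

4

[P [Q { [P [Q { }]] }] [P [Q { }] [P [Q { }]]]]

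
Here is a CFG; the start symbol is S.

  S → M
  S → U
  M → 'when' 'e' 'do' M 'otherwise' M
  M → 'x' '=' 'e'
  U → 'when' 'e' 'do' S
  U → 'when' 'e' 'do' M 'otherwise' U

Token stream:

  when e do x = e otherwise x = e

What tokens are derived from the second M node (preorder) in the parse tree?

[S [M when e do [M x = e] otherwise [M x = e]]]

x = e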